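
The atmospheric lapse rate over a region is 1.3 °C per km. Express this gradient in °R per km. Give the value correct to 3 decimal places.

Since only a temperature interval is involved, the additive offset between the scales drops out.
A change of 1°C is a change of 1.8°R, so 1.3 × 1.8 = 2.340.

2.340 °R/km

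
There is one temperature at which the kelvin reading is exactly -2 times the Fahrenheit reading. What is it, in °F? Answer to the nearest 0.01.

-99.93°F

Let F be the Fahrenheit reading. The kelvin reading is K = 5/9·F + 255.372.
Require K = -2·F: 5/9·F + 255.372 = -2·F.
(23/9)·F = -255.372  ⇒  F = -99.93.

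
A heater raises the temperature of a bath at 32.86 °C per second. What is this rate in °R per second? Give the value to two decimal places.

The quantity depends on a temperature interval, so only the ratio of degree sizes applies; the offset between the scales is irrelevant.
A change of 1°C is a change of 1.8°R, so 32.86 × 1.8 = 59.15.

59.15 °R/second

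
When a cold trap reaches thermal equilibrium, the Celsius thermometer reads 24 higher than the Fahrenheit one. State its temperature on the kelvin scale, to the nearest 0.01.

203.15 K

Let x be the Fahrenheit reading; then the Celsius reading is 5/9·x - 17.7778.
(5/9·x - 17.7778) - x = 24  ⇒  (-4/9)·x = 41.7778  ⇒  x = -94.0000°F.
In Celsius: (-94 - 32) × 5/9 = -70.0000°C.
In kelvin: -70.0000 + 273.15 = 203.15 K.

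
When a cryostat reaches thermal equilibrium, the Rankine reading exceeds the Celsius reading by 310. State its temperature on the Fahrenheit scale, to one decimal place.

-376.8°F

Let x be the Rankine reading; then the Celsius reading is 5/9·x - 273.15.
(5/9·x - 273.15) - x = -310  ⇒  (-4/9)·x = -36.85  ⇒  x = 82.9125°R.
In Celsius: (82.9125 - 491.67) × 5/9 = -227.0875°C.
In Fahrenheit: -227.0875 × 1.8 + 32 = -376.8°F.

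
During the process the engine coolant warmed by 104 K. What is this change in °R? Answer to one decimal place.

An interval of 1 K corresponds to 1.8°R.
104 × 1.8 = 187.2.

187.2°R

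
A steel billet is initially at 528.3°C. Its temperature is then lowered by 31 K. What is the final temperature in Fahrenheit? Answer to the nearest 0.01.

The 31 K change is an interval; Kelvin and Celsius degrees are the same size, so ΔC = -31°C.
Final Celsius temperature: 528.3000 - 31.0000 = 497.3000°C.
In Fahrenheit: 497.3000 × 1.8 + 32 = 927.14°F.

927.14°F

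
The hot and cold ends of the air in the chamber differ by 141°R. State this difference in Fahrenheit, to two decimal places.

Rankine and Fahrenheit degrees are the same size, so the interval is unchanged: 141.00.

141.00°F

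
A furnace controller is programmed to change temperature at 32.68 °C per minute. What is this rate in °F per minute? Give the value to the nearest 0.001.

The quantity depends on a temperature interval, so only the ratio of degree sizes applies; the offset between the scales is irrelevant.
A change of 1°C is a change of 1.8°F, so 32.68 × 1.8 = 58.824.

58.824 °F/minute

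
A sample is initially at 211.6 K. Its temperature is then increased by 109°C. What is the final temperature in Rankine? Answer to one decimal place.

577.1°R

Initial temperature in Celsius: 211.6 - 273.15 = -61.5500°C.
Final Celsius temperature: -61.5500 + 109.0000 = 47.4500°C.
In Rankine: 47.4500 × 1.8 + 491.67 = 577.1°R.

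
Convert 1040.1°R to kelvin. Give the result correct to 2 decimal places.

577.83 K

In Celsius: (1040.1 - 491.67) × 5/9 = 304.6833°C.
In kelvin: 304.6833 + 273.15 = 577.83 K.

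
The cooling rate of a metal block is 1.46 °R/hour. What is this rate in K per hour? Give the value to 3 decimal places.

The quantity depends on a temperature interval, so only the ratio of degree sizes applies; the offset between the scales is irrelevant.
A change of 1°R is a change of 5/9 K, so 1.46 × 5/9 = 0.811.

0.811 K/hour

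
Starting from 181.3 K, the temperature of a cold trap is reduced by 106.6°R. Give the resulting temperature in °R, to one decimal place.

219.7°R

Initial temperature in Celsius: 181.3 - 273.15 = -91.8500°C.
The 106.6°R change is an interval, so only the factor 5/9 applies: -106.6 × 5/9 = -59.2222°C.
Final Celsius temperature: -91.8500 - 59.2222 = -151.0722°C.
In Rankine: -151.0722 × 1.8 + 491.67 = 219.7°R.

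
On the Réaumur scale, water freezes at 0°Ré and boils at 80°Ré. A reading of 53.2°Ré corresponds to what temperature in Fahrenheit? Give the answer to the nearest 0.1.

151.7°F

Linear interpolation between the fixed points: C = (53.2 - 0) × 100 / (80 - 0) = 66.5000°C.
Then 66.5000 × 1.8 + 32 = 151.7°F.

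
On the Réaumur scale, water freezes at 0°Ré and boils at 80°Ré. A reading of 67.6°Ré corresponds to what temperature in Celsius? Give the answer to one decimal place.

Linear interpolation between the fixed points: C = (67.6 - 0) × 100 / (80 - 0) = 84.5000°C.

84.5°C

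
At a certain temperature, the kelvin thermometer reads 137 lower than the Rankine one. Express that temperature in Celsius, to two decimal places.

Let x be the Rankine reading; then the kelvin reading is 5/9·x.
(5/9·x) - x = -137  ⇒  (-4/9)·x = -137  ⇒  x = 308.2500°R.
In Celsius: (308.25 - 491.67) × 5/9 = -101.90°C.

-101.90°C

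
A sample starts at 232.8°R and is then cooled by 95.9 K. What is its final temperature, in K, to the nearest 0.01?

33.43 K

Initial temperature in Celsius: (232.8 - 491.67) × 5/9 = -143.8167°C.
The 95.9 K change is an interval; Kelvin and Celsius degrees are the same size, so ΔC = -95.9°C.
Final Celsius temperature: -143.8167 - 95.9000 = -239.7167°C.
In kelvin: -239.7167 + 273.15 = 33.43 K.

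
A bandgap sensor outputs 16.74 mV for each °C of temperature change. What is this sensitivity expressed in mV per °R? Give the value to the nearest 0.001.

9.300 mV per °R

The quantity depends on a temperature interval, so only the ratio of degree sizes applies; the offset between the scales is irrelevant.
A change of 1°R is a change of 5/9°C, so per °R the value is 16.74 × 5/9 = 9.300.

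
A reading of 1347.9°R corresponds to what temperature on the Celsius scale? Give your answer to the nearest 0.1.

475.7°C

In Celsius: (1347.9 - 491.67) × 5/9 = 475.6833°C.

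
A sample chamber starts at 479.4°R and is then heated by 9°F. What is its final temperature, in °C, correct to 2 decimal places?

-1.82°C

Initial temperature in Celsius: (479.4 - 491.67) × 5/9 = -6.8167°C.
The 9°F change is an interval, so only the factor 5/9 applies: +9 × 5/9 = +5.0000°C.
Final Celsius temperature: -6.8167 + 5.0000 = -1.8167°C.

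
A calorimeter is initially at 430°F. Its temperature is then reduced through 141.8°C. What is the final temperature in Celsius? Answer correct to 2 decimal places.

Initial temperature in Celsius: (430 - 32) × 5/9 = 221.1111°C.
Final Celsius temperature: 221.1111 - 141.8000 = 79.3111°C.

79.31°C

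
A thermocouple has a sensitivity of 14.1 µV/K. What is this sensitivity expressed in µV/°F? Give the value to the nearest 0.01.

The quantity depends on a temperature interval, so only the ratio of degree sizes applies; the offset between the scales is irrelevant.
A change of 1°F is a change of 5/9 K, so per °F the value is 14.1 × 5/9 = 7.83.

7.83 µV/°F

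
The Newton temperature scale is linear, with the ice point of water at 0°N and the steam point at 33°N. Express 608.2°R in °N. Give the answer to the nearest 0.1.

First in Celsius: (608.2 - 491.67) × 5/9 = 64.7389°C.
Linearly onto the Newton scale: 0 + (64.7389 / 100) × (33 - 0) = 21.4°N.

21.4°N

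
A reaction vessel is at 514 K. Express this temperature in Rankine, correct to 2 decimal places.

925.20°R

In Celsius: 514 - 273.15 = 240.8500°C.
In Rankine: 240.8500 × 1.8 + 491.67 = 925.20°R.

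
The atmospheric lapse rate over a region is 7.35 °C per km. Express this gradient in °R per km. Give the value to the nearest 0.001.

Since only a temperature interval is involved, the additive offset between the scales drops out.
A change of 1°C is a change of 1.8°R, so 7.35 × 1.8 = 13.230.

13.230 °R/km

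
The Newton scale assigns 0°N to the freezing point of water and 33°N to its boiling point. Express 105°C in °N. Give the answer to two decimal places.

Linearly onto the Newton scale: 0 + (105.0000 / 100) × (33 - 0) = 34.65°N.

34.65°N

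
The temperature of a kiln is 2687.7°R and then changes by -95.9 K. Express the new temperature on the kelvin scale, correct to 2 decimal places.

1397.27 K

Initial temperature in Celsius: (2687.7 - 491.67) × 5/9 = 1220.0167°C.
The 95.9 K change is an interval; Kelvin and Celsius degrees are the same size, so ΔC = -95.9°C.
Final Celsius temperature: 1220.0167 - 95.9000 = 1124.1167°C.
In kelvin: 1124.1167 + 273.15 = 1397.27 K.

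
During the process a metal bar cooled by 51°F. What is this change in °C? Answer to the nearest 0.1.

An interval of 1°F corresponds to 5/9°C.
51 × 5/9 = 28.3.

28.3°C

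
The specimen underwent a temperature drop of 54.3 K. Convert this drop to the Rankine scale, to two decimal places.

Only the scale ratio 1.8 matters for a change in temperature.
54.3 × 1.8 = 97.74.

97.74°R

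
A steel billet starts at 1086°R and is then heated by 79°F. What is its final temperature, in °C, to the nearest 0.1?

Initial temperature in Celsius: (1086 - 491.67) × 5/9 = 330.1833°C.
The 79°F change is an interval, so only the factor 5/9 applies: +79 × 5/9 = +43.8889°C.
Final Celsius temperature: 330.1833 + 43.8889 = 374.0722°C.

374.1°C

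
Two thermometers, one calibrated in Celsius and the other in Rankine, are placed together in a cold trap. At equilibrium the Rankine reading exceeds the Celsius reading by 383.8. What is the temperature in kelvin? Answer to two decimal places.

138.31 K

Let x be the Celsius reading; then the Rankine reading is 1.8·x + 491.67.
(1.8·x + 491.67) - x = 383.8  ⇒  (0.8)·x = -107.87  ⇒  x = -134.8375°C.
In kelvin: -134.8375 + 273.15 = 138.31 K.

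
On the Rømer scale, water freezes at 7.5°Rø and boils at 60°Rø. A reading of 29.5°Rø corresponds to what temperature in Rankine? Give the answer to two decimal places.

567.10°R

Linear interpolation between the fixed points: C = (29.5 - 7.5) × 100 / (60 - 7.5) = 41.9048°C.
Then 41.9048 × 1.8 + 491.67 = 567.10°R.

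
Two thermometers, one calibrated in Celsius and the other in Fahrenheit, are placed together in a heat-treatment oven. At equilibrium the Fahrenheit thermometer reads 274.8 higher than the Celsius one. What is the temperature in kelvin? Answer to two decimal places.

Let x be the Celsius reading; then the Fahrenheit reading is 1.8·x + 32.
(1.8·x + 32) - x = 274.8  ⇒  (0.8)·x = 242.8  ⇒  x = 303.5000°C.
In kelvin: 303.5000 + 273.15 = 576.65 K.

576.65 K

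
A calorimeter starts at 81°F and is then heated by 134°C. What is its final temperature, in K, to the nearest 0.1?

434.4 K

Initial temperature in Celsius: (81 - 32) × 5/9 = 27.2222°C.
Final Celsius temperature: 27.2222 + 134.0000 = 161.2222°C.
In kelvin: 161.2222 + 273.15 = 434.4 K.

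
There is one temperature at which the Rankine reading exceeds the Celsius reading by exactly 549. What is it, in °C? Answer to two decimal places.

Let C be the Celsius reading. The Rankine reading is R = 1.8·C + 491.67.
Require R - C = 549: (0.8)·C + 491.67 = 549.
C = (549 - 491.67) / (0.8) = 71.66.

71.66°C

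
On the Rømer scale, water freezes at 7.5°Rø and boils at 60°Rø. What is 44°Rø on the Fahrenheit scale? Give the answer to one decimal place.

157.1°F

Linear interpolation between the fixed points: C = (44 - 7.5) × 100 / (60 - 7.5) = 69.5238°C.
Then 69.5238 × 1.8 + 32 = 157.1°F.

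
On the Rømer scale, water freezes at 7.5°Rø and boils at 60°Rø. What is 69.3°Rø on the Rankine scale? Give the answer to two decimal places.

703.56°R

Linear interpolation between the fixed points: C = (69.3 - 7.5) × 100 / (60 - 7.5) = 117.7143°C.
Then 117.7143 × 1.8 + 491.67 = 703.56°R.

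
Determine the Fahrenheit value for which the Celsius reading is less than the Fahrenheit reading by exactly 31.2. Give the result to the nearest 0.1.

30.2°F

Let F be the Fahrenheit reading. The Celsius reading is C = 5/9·F - 17.7778.
Require C - F = -31.2: (-4/9)·F - 17.7778 = -31.2.
F = (-31.2 + 17.7778) / (-4/9) = 30.2.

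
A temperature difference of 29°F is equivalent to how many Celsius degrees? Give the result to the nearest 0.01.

An interval of 1°F corresponds to 5/9°C.
29 × 5/9 = 16.11.

16.11°C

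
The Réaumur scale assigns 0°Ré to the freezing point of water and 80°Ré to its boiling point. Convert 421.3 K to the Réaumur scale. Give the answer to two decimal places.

118.52°Ré

First in Celsius: 421.3 - 273.15 = 148.1500°C.
Linearly onto the Réaumur scale: 0 + (148.1500 / 100) × (80 - 0) = 118.52°Ré.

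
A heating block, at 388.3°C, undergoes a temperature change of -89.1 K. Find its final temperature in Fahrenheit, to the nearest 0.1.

570.6°F

The 89.1 K change is an interval; Kelvin and Celsius degrees are the same size, so ΔC = -89.1°C.
Final Celsius temperature: 388.3000 - 89.1000 = 299.2000°C.
In Fahrenheit: 299.2000 × 1.8 + 32 = 570.6°F.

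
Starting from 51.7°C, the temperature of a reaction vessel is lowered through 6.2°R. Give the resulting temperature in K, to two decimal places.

The 6.2°R change is an interval, so only the factor 5/9 applies: -6.2 × 5/9 = -3.4444°C.
Final Celsius temperature: 51.7000 - 3.4444 = 48.2556°C.
In kelvin: 48.2556 + 273.15 = 321.41 K.

321.41 K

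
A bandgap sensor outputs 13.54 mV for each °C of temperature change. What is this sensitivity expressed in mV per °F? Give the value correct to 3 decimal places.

Since only a temperature interval is involved, the additive offset between the scales drops out.
A change of 1°F is a change of 5/9°C, so per °F the value is 13.54 × 5/9 = 7.522.

7.522 mV per °F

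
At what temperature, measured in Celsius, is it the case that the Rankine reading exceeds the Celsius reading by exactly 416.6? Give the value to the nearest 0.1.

Let C be the Celsius reading. The Rankine reading is R = 1.8·C + 491.67.
Require R - C = 416.6: (0.8)·C + 491.67 = 416.6.
C = (416.6 - 491.67) / (0.8) = -93.8.

-93.8°C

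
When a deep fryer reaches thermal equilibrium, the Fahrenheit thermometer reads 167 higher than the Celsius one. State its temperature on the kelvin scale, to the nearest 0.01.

Let x be the Celsius reading; then the Fahrenheit reading is 1.8·x + 32.
(1.8·x + 32) - x = 167  ⇒  (0.8)·x = 135  ⇒  x = 168.7500°C.
In kelvin: 168.7500 + 273.15 = 441.90 K.

441.90 K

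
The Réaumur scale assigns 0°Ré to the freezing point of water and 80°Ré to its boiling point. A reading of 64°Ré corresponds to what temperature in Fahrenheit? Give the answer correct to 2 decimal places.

Linear interpolation between the fixed points: C = (64 - 0) × 100 / (80 - 0) = 80.0000°C.
Then 80.0000 × 1.8 + 32 = 176.00°F.

176.00°F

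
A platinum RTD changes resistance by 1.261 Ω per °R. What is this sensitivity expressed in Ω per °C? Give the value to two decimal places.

Since only a temperature interval is involved, the additive offset between the scales drops out.
A change of 1°C is a change of 1.8°R, so per °C the value is 1.261 × 1.8 = 2.27.

2.27 Ω per °C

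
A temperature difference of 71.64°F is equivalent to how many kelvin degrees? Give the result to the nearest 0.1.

An interval of 1°F corresponds to 5/9 K.
71.64 × 5/9 = 39.8.

39.8 K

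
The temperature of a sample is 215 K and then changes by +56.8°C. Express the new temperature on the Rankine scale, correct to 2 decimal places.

Initial temperature in Celsius: 215 - 273.15 = -58.1500°C.
Final Celsius temperature: -58.1500 + 56.8000 = -1.3500°C.
In Rankine: -1.3500 × 1.8 + 491.67 = 489.24°R.

489.24°R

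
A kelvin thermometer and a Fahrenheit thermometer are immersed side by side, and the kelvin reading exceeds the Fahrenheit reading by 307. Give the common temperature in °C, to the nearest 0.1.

Let x be the kelvin reading; then the Fahrenheit reading is 1.8·x - 459.67.
(1.8·x - 459.67) - x = -307  ⇒  (0.8)·x = 152.67  ⇒  x = 190.8375 K.
In Celsius: 190.8375 - 273.15 = -82.3°C.

-82.3°C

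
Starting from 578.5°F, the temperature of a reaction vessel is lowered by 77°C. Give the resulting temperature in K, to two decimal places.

Initial temperature in Celsius: (578.5 - 32) × 5/9 = 303.6111°C.
Final Celsius temperature: 303.6111 - 77.0000 = 226.6111°C.
In kelvin: 226.6111 + 273.15 = 499.76 K.

499.76 K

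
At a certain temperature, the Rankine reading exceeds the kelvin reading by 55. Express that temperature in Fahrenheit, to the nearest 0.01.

Let x be the kelvin reading; then the Rankine reading is 1.8·x.
(1.8·x) - x = 55  ⇒  (0.8)·x = 55  ⇒  x = 68.7500 K.
In Celsius: 68.75 - 273.15 = -204.4000°C.
In Fahrenheit: -204.4000 × 1.8 + 32 = -335.92°F.

-335.92°F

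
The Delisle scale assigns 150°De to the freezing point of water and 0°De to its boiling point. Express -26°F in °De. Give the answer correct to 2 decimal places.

First in Celsius: (-26 - 32) × 5/9 = -32.2222°C.
Linearly onto the Delisle scale: 150 + (-32.2222 / 100) × (0 - 150) = 198.33°De.

198.33°De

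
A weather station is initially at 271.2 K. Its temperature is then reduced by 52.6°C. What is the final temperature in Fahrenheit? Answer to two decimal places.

-66.19°F

Initial temperature in Celsius: 271.2 - 273.15 = -1.9500°C.
Final Celsius temperature: -1.9500 - 52.6000 = -54.5500°C.
In Fahrenheit: -54.5500 × 1.8 + 32 = -66.19°F.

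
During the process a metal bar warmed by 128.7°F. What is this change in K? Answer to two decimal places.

An interval of 1°F corresponds to 5/9 K.
128.7 × 5/9 = 71.50.

71.50 K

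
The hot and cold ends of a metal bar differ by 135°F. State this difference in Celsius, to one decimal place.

An interval of 1°F corresponds to 5/9°C.
135 × 5/9 = 75.0.

75.0°C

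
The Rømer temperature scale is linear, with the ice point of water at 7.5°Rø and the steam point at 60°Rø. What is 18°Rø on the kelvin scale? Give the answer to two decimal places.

293.15 K

Linear interpolation between the fixed points: C = (18 - 7.5) × 100 / (60 - 7.5) = 20.0000°C.
Then 20.0000 + 273.15 = 293.15 K.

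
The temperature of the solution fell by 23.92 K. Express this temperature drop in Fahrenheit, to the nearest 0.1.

For a temperature interval the offset drops out; only the factor 1.8 applies.
23.92 × 1.8 = 43.1.

43.1°F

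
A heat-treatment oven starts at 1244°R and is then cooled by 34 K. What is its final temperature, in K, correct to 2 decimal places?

657.11 K

Initial temperature in Celsius: (1244 - 491.67) × 5/9 = 417.9611°C.
The 34 K change is an interval; Kelvin and Celsius degrees are the same size, so ΔC = -34°C.
Final Celsius temperature: 417.9611 - 34.0000 = 383.9611°C.
In kelvin: 383.9611 + 273.15 = 657.11 K.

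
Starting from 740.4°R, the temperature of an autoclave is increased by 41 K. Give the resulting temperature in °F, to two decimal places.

Initial temperature in Celsius: (740.4 - 491.67) × 5/9 = 138.1833°C.
The 41 K change is an interval; Kelvin and Celsius degrees are the same size, so ΔC = +41°C.
Final Celsius temperature: 138.1833 + 41.0000 = 179.1833°C.
In Fahrenheit: 179.1833 × 1.8 + 32 = 354.53°F.

354.53°F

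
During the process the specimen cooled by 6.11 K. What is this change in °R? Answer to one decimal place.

Only the scale ratio 1.8 matters for a change in temperature.
6.11 × 1.8 = 11.0.

11.0°R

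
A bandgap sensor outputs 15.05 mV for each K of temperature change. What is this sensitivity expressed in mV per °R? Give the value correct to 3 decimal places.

8.361 mV per °R

The quantity depends on a temperature interval, so only the ratio of degree sizes applies; the offset between the scales is irrelevant.
A change of 1°R is a change of 5/9 K, so per °R the value is 15.05 × 5/9 = 8.361.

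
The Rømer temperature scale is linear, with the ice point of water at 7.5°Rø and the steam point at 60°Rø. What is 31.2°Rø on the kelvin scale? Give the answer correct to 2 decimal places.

Linear interpolation between the fixed points: C = (31.2 - 7.5) × 100 / (60 - 7.5) = 45.1429°C.
Then 45.1429 + 273.15 = 318.29 K.

318.29 K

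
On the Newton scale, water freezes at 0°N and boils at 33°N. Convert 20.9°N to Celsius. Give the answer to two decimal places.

63.33°C

Linear interpolation between the fixed points: C = (20.9 - 0) × 100 / (33 - 0) = 63.3333°C.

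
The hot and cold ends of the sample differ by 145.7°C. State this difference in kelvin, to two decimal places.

145.70 K

Celsius and kelvin degrees are the same size, so the interval is unchanged: 145.70.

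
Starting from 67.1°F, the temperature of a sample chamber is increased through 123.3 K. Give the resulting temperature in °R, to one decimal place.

748.7°R

Initial temperature in Celsius: (67.1 - 32) × 5/9 = 19.5000°C.
The 123.3 K change is an interval; Kelvin and Celsius degrees are the same size, so ΔC = +123.3°C.
Final Celsius temperature: 19.5000 + 123.3000 = 142.8000°C.
In Rankine: 142.8000 × 1.8 + 491.67 = 748.7°R.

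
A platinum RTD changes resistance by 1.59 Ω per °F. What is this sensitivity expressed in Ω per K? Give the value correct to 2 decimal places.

2.86 Ω per K

The quantity depends on a temperature interval, so only the ratio of degree sizes applies; the offset between the scales is irrelevant.
A change of 1 K is a change of 1.8°F, so per K the value is 1.59 × 1.8 = 2.86.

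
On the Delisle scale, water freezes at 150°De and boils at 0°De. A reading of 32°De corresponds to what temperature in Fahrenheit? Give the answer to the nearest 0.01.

Linear interpolation between the fixed points: C = (32 - 150) × 100 / (0 - 150) = 78.6667°C.
Then 78.6667 × 1.8 + 32 = 173.60°F.

173.60°F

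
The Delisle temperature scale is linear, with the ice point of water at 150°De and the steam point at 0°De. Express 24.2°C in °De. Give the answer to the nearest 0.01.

Linearly onto the Delisle scale: 150 + (24.2000 / 100) × (0 - 150) = 113.70°De.

113.70°De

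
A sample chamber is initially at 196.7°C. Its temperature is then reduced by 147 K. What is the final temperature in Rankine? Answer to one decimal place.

581.1°R

The 147 K change is an interval; Kelvin and Celsius degrees are the same size, so ΔC = -147°C.
Final Celsius temperature: 196.7000 - 147.0000 = 49.7000°C.
In Rankine: 49.7000 × 1.8 + 491.67 = 581.1°R.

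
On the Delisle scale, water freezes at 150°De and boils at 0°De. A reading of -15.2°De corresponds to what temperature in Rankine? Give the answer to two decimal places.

Linear interpolation between the fixed points: C = (-15.2 - 150) × 100 / (0 - 150) = 110.1333°C.
Then 110.1333 × 1.8 + 491.67 = 689.91°R.

689.91°R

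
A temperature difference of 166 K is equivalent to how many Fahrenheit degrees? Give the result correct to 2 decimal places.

An interval of 1 K corresponds to 1.8°F.
166 × 1.8 = 298.80.

298.80°F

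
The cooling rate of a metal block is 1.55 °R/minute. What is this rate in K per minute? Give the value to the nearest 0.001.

The quantity depends on a temperature interval, so only the ratio of degree sizes applies; the offset between the scales is irrelevant.
A change of 1°R is a change of 5/9 K, so 1.55 × 5/9 = 0.861.

0.861 K/minute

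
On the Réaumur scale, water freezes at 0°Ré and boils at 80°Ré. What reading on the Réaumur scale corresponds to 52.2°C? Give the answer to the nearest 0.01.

Linearly onto the Réaumur scale: 0 + (52.2000 / 100) × (80 - 0) = 41.76°Ré.

41.76°Ré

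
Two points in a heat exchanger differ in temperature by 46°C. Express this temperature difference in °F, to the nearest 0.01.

Only the scale ratio 1.8 matters for a change in temperature.
46 × 1.8 = 82.80.

82.80°F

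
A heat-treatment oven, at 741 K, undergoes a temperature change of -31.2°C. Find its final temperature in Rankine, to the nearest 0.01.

Initial temperature in Celsius: 741 - 273.15 = 467.8500°C.
Final Celsius temperature: 467.8500 - 31.2000 = 436.6500°C.
In Rankine: 436.6500 × 1.8 + 491.67 = 1277.64°R.

1277.64°R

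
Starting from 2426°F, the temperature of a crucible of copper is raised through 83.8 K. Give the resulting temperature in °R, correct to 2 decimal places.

3036.51°R

Initial temperature in Celsius: (2426 - 32) × 5/9 = 1330.0000°C.
The 83.8 K change is an interval; Kelvin and Celsius degrees are the same size, so ΔC = +83.8°C.
Final Celsius temperature: 1330.0000 + 83.8000 = 1413.8000°C.
In Rankine: 1413.8000 × 1.8 + 491.67 = 3036.51°R.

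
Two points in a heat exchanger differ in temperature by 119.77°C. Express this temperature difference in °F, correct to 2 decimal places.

For a temperature interval the offset drops out; only the factor 1.8 applies.
119.77 × 1.8 = 215.59.

215.59°F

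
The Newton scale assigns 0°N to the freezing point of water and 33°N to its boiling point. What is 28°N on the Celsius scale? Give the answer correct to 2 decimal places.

84.85°C

Linear interpolation between the fixed points: C = (28 - 0) × 100 / (33 - 0) = 84.8485°C.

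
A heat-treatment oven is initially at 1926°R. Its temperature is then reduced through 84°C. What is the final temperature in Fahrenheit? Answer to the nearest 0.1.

1315.1°F

Initial temperature in Celsius: (1926 - 491.67) × 5/9 = 796.8500°C.
Final Celsius temperature: 796.8500 - 84.0000 = 712.8500°C.
In Fahrenheit: 712.8500 × 1.8 + 32 = 1315.1°F.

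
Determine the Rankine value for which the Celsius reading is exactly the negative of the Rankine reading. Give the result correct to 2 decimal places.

Let R be the Rankine reading. The Celsius reading is C = 5/9·R - 273.15.
Require C = -1·R: 5/9·R - 273.15 = -1·R.
(14/9)·R = 273.15  ⇒  R = 175.60.

175.60°R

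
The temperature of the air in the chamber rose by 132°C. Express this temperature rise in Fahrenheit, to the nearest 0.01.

An interval of 1°C corresponds to 1.8°F.
132 × 1.8 = 237.60.

237.60°F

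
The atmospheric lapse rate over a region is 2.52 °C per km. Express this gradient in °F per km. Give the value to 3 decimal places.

The quantity depends on a temperature interval, so only the ratio of degree sizes applies; the offset between the scales is irrelevant.
A change of 1°C is a change of 1.8°F, so 2.52 × 1.8 = 4.536.

4.536 °F/km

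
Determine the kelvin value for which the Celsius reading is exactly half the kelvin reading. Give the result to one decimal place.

Let K be the kelvin reading. The Celsius reading is C = 1·K - 273.15.
Require C = 0.5·K: 1·K - 273.15 = 0.5·K.
(0.5)·K = 273.15  ⇒  K = 546.3.

546.3 K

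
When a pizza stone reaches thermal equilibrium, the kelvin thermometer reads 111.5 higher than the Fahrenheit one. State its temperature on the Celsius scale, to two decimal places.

162.06°C

Let x be the Fahrenheit reading; then the kelvin reading is 5/9·x + 255.372.
(5/9·x + 255.372) - x = 111.5  ⇒  (-4/9)·x = -143.872  ⇒  x = 323.7125°F.
In Celsius: (323.7125 - 32) × 5/9 = 162.06°C.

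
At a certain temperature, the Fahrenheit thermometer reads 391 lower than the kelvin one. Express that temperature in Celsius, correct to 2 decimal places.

Let x be the kelvin reading; then the Fahrenheit reading is 1.8·x - 459.67.
(1.8·x - 459.67) - x = -391  ⇒  (0.8)·x = 68.67  ⇒  x = 85.8375 K.
In Celsius: 85.8375 - 273.15 = -187.31°C.

-187.31°C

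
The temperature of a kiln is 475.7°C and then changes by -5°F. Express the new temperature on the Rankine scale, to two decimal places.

1342.93°R

The 5°F change is an interval, so only the factor 5/9 applies: -5 × 5/9 = -2.7778°C.
Final Celsius temperature: 475.7000 - 2.7778 = 472.9222°C.
In Rankine: 472.9222 × 1.8 + 491.67 = 1342.93°R.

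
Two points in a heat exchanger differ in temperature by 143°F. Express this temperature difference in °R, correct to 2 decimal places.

143.00°R

Fahrenheit and Rankine degrees are the same size, so the interval is unchanged: 143.00.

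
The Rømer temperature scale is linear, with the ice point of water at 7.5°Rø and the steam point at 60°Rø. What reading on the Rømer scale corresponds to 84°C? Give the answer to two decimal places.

51.60°Rø

Linearly onto the Rømer scale: 7.5 + (84.0000 / 100) × (60 - 7.5) = 51.60°Rø.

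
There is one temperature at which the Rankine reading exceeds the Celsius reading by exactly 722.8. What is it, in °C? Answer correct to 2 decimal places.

288.91°C

Let C be the Celsius reading. The Rankine reading is R = 1.8·C + 491.67.
Require R - C = 722.8: (0.8)·C + 491.67 = 722.8.
C = (722.8 - 491.67) / (0.8) = 288.91.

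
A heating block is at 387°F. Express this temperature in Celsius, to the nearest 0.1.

197.2°C

In Celsius: (387 - 32) × 5/9 = 197.2222°C.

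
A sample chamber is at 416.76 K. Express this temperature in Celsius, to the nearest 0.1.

143.6°C

In Celsius: 416.76 - 273.15 = 143.6100°C.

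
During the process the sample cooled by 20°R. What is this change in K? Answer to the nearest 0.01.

For a temperature interval the offset drops out; only the factor 5/9 applies.
20 × 5/9 = 11.11.

11.11 K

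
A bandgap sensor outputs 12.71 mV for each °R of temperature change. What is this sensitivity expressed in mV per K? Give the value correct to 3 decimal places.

22.878 mV per K

The quantity depends on a temperature interval, so only the ratio of degree sizes applies; the offset between the scales is irrelevant.
A change of 1 K is a change of 1.8°R, so per K the value is 12.71 × 1.8 = 22.878.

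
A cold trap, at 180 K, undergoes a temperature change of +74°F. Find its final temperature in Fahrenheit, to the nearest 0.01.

-61.67°F

Initial temperature in Celsius: 180 - 273.15 = -93.1500°C.
The 74°F change is an interval, so only the factor 5/9 applies: +74 × 5/9 = +41.1111°C.
Final Celsius temperature: -93.1500 + 41.1111 = -52.0389°C.
In Fahrenheit: -52.0389 × 1.8 + 32 = -61.67°F.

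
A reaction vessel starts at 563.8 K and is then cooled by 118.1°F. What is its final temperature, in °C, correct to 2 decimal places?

Initial temperature in Celsius: 563.8 - 273.15 = 290.6500°C.
The 118.1°F change is an interval, so only the factor 5/9 applies: -118.1 × 5/9 = -65.6111°C.
Final Celsius temperature: 290.6500 - 65.6111 = 225.0389°C.

225.04°C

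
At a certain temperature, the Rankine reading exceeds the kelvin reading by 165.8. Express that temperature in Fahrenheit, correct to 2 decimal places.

Let x be the Rankine reading; then the kelvin reading is 5/9·x.
(5/9·x) - x = -165.8  ⇒  (-4/9)·x = -165.8  ⇒  x = 373.0500°R.
In Celsius: (373.05 - 491.67) × 5/9 = -65.9000°C.
In Fahrenheit: -65.9000 × 1.8 + 32 = -86.62°F.

-86.62°F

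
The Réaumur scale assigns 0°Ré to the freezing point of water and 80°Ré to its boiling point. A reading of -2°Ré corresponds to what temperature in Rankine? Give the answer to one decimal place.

487.2°R

Linear interpolation between the fixed points: C = (-2 - 0) × 100 / (80 - 0) = -2.5000°C.
Then -2.5000 × 1.8 + 491.67 = 487.2°R.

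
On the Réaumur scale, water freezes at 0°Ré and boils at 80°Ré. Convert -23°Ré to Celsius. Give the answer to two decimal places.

Linear interpolation between the fixed points: C = (-23 - 0) × 100 / (80 - 0) = -28.7500°C.

-28.75°C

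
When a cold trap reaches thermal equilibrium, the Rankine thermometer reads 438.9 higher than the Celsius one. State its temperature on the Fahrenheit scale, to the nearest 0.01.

Let x be the Celsius reading; then the Rankine reading is 1.8·x + 491.67.
(1.8·x + 491.67) - x = 438.9  ⇒  (0.8)·x = -52.77  ⇒  x = -65.9625°C.
In Fahrenheit: -65.9625 × 1.8 + 32 = -86.73°F.

-86.73°F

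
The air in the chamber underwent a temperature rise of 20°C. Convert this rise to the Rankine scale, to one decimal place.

For a temperature interval the offset drops out; only the factor 1.8 applies.
20 × 1.8 = 36.0.

36.0°R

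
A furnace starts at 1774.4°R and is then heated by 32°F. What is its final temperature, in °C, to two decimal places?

Initial temperature in Celsius: (1774.4 - 491.67) × 5/9 = 712.6278°C.
The 32°F change is an interval, so only the factor 5/9 applies: +32 × 5/9 = +17.7778°C.
Final Celsius temperature: 712.6278 + 17.7778 = 730.4056°C.

730.41°C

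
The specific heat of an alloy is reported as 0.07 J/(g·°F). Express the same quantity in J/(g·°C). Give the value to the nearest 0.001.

0.126 J/(g·°C)

The quantity depends on a temperature interval, so only the ratio of degree sizes applies; the offset between the scales is irrelevant.
A change of 1°C is a change of 1.8°F, so per °C the value is 0.07 × 1.8 = 0.126.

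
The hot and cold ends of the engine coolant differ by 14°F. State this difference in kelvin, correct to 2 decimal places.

7.78 K

An interval of 1°F corresponds to 5/9 K.
14 × 5/9 = 7.78.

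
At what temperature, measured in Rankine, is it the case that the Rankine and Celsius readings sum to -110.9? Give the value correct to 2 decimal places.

104.30°R

Let R be the Rankine reading. The Celsius reading is C = 5/9·R - 273.15.
Require R + C = -110.9: (14/9)·R - 273.15 = -110.9.
R = (-110.9 + 273.15) / (14/9) = 104.30.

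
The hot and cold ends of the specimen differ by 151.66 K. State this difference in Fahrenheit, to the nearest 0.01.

272.99°F

An interval of 1 K corresponds to 1.8°F.
151.66 × 1.8 = 272.99.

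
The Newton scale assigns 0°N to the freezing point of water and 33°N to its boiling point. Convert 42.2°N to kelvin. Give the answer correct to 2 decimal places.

401.03 K

Linear interpolation between the fixed points: C = (42.2 - 0) × 100 / (33 - 0) = 127.8788°C.
Then 127.8788 + 273.15 = 401.03 K.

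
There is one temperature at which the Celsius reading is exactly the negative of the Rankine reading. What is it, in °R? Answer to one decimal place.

175.6°R

Let R be the Rankine reading. The Celsius reading is C = 5/9·R - 273.15.
Require C = -1·R: 5/9·R - 273.15 = -1·R.
(14/9)·R = 273.15  ⇒  R = 175.6.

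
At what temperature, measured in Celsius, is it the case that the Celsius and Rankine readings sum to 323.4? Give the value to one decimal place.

-60.1°C

Let C be the Celsius reading. The Rankine reading is R = 1.8·C + 491.67.
Require C + R = 323.4: (2.8)·C + 491.67 = 323.4.
C = (323.4 - 491.67) / (2.8) = -60.1.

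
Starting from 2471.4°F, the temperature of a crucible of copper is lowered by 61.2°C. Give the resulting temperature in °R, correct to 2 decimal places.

Initial temperature in Celsius: (2471.4 - 32) × 5/9 = 1355.2222°C.
Final Celsius temperature: 1355.2222 - 61.2000 = 1294.0222°C.
In Rankine: 1294.0222 × 1.8 + 491.67 = 2820.91°R.

2820.91°R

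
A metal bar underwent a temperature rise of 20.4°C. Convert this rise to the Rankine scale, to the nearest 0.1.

36.7°R

An interval of 1°C corresponds to 1.8°R.
20.4 × 1.8 = 36.7.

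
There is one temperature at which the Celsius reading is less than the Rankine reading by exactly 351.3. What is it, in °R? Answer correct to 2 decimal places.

175.84°R

Let R be the Rankine reading. The Celsius reading is C = 5/9·R - 273.15.
Require C - R = -351.3: (-4/9)·R - 273.15 = -351.3.
R = (-351.3 + 273.15) / (-4/9) = 175.84.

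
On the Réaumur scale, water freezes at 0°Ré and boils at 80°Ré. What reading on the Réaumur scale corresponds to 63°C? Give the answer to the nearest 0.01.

Linearly onto the Réaumur scale: 0 + (63.0000 / 100) × (80 - 0) = 50.40°Ré.

50.40°Ré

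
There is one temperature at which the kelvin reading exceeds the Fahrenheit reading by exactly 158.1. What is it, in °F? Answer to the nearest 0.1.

218.9°F

Let F be the Fahrenheit reading. The kelvin reading is K = 5/9·F + 255.372.
Require K - F = 158.1: (-4/9)·F + 255.372 = 158.1.
F = (158.1 - 255.372) / (-4/9) = 218.9.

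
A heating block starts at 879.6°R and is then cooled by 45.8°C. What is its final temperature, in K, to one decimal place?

Initial temperature in Celsius: (879.6 - 491.67) × 5/9 = 215.5167°C.
Final Celsius temperature: 215.5167 - 45.8000 = 169.7167°C.
In kelvin: 169.7167 + 273.15 = 442.9 K.

442.9 K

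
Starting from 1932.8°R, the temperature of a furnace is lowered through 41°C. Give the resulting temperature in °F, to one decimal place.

1399.3°F

Initial temperature in Celsius: (1932.8 - 491.67) × 5/9 = 800.6278°C.
Final Celsius temperature: 800.6278 - 41.0000 = 759.6278°C.
In Fahrenheit: 759.6278 × 1.8 + 32 = 1399.3°F.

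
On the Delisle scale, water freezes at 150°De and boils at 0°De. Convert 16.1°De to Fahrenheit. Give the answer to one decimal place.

Linear interpolation between the fixed points: C = (16.1 - 150) × 100 / (0 - 150) = 89.2667°C.
Then 89.2667 × 1.8 + 32 = 192.7°F.

192.7°F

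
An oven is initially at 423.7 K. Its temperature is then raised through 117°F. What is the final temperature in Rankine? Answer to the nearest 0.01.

879.66°R

Initial temperature in Celsius: 423.7 - 273.15 = 150.5500°C.
The 117°F change is an interval, so only the factor 5/9 applies: +117 × 5/9 = +65.0000°C.
Final Celsius temperature: 150.5500 + 65.0000 = 215.5500°C.
In Rankine: 215.5500 × 1.8 + 491.67 = 879.66°R.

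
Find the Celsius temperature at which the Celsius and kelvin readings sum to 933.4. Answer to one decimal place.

330.1°C

Let C be the Celsius reading. The kelvin reading is K = 1·C + 273.15.
Require C + K = 933.4: (2)·C + 273.15 = 933.4.
C = (933.4 - 273.15) / (2) = 330.1.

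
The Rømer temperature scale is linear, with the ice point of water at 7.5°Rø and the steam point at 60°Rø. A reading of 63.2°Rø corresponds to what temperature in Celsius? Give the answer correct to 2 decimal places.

Linear interpolation between the fixed points: C = (63.2 - 7.5) × 100 / (60 - 7.5) = 106.0952°C.

106.10°C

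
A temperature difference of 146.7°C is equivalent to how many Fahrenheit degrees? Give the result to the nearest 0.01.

An interval of 1°C corresponds to 1.8°F.
146.7 × 1.8 = 264.06.

264.06°F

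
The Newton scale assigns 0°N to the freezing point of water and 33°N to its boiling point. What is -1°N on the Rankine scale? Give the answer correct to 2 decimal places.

486.22°R

Linear interpolation between the fixed points: C = (-1 - 0) × 100 / (33 - 0) = -3.0303°C.
Then -3.0303 × 1.8 + 491.67 = 486.22°R.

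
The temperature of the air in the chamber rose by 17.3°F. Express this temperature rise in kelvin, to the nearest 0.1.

An interval of 1°F corresponds to 5/9 K.
17.3 × 5/9 = 9.6.

9.6 K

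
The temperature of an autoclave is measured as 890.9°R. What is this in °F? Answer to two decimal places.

431.23°F

In Celsius: (890.9 - 491.67) × 5/9 = 221.7944°C.
In Fahrenheit: 221.7944 × 1.8 + 32 = 431.23°F.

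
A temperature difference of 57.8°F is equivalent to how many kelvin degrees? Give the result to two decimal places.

32.11 K

Only the scale ratio 5/9 matters for a change in temperature.
57.8 × 5/9 = 32.11.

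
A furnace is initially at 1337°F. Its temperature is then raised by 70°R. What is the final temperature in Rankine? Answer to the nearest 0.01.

1866.67°R

Initial temperature in Celsius: (1337 - 32) × 5/9 = 725.0000°C.
The 70°R change is an interval, so only the factor 5/9 applies: +70 × 5/9 = +38.8889°C.
Final Celsius temperature: 725.0000 + 38.8889 = 763.8889°C.
In Rankine: 763.8889 × 1.8 + 491.67 = 1866.67°R.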